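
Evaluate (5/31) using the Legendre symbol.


p = 31 is prime, so compute (5/31) with the reciprocity algorithm (Jacobi-symbol steps: pull out 2s via (2/n), flip via reciprocity, reduce):
  reciprocity: (5/31) -> +(31/5)
  reduce: (1/5)
  (1/5) = 1
Product of signs = 1
(5/31) = 1

1


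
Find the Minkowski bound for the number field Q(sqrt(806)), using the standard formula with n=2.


d = 806, d mod 4 = 2, so disc(K) = 4d = 3224; |disc(K)| = 3224
Real quadratic field, so n = 2, s = r2 = 0, r1 = 2
M = (n!/n^n) * (4/pi)^s * sqrt(|disc(K)|) = (2!/2^2) * (4/pi)^0 * sqrt(3224)
= 0.5 * 1.000000 * 56.780278
= 28.3901

28.3901


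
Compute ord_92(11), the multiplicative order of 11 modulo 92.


We want ord_92(11), the smallest k >= 1 with 11^k = 1 mod 92.
n = 92 = 2^2 * 23, phi(92) = 44; the order divides phi(n).
Divisors of 44: 1, 2, 4, 11, 22, 44
Repeated squaring mod 92: 11^1 = 11, 11^2 = 29, 11^4 = 13, 11^8 = 77, 11^16 = 41, 11^32 = 25
Test divisors in increasing order:
  k=1: 11^1 = 11 mod 92
  k=2: 11^2 = 29 mod 92
  k=4: 11^4 = 13 mod 92
  k=11: 11^11 = 77 * 29 * 11 = 91 mod 92
  k=22: 11^22 = 41 * 13 * 29 = 1 mod 92  <- first divisor giving 1
Order = 22

22


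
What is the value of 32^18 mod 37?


p = 37 is prime and the exponent is (p-1)/2 = 18, so by Euler's criterion 32^18 = (32/37) = +1 or -1 mod 37.
Compute by square-and-multiply:
  18 = 16 + 2 (binary 10010)
  Repeated squaring mod 37: 32^1 = 32, 32^2 = 25, 32^4 = 33, 32^8 = 16, 32^16 = 34
  32^18 = 32^16 * 32^2 = 34 * 25 mod 37
    34 * 25 = 850 = 36 mod 37
  32^18 = 36 mod 37
Result 36 = p - 1 = -1 mod 37: 32 is a quadratic non-residue mod 37. As a residue in [0, p-1] the value is 36.
32^18 mod 37 = 36

36


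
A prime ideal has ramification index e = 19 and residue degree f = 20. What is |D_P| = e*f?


|D_P| = e * f
= 19 * 20
= 380

380


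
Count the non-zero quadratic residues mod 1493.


For prime p, the number of non-zero quadratic residues is (p-1)/2.
= (1493-1)/2
= 746

746


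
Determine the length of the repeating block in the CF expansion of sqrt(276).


Run the CF algorithm for sqrt(276).
a_0 = floor(sqrt(276)) = 16; set m_0=0, q_0=1.
Recurrence: m' = q*a - m,  q' = (d - m'^2)/q,  a' = floor((a_0 + m')/q').
  step 1: m=16, q=20, a=1
  step 2: m=4, q=13, a=1
  step 3: m=9, q=15, a=1
  step 4: m=6, q=16, a=1
  step 5: m=10, q=11, a=2
  step 6: m=12, q=12, a=2
  step 7: m=12, q=11, a=2
  step 8: m=10, q=16, a=1
  step 9: m=6, q=15, a=1
  step 10: m=9, q=13, a=1
  step 11: m=4, q=20, a=1
  step 12: m=16, q=1, a=32
a_12 = 2*a_0 = 32, so the period closes here.
sqrt(276) = [16; 1, 1, 1, 1, 2, 2, 2, 1, 1, 1, 1, 32]
Period length = 12

12


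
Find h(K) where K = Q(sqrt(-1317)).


K = Q(sqrt(-1317)). d mod 4 = 3, so D = disc(K) = 4d = -5268
h(K) equals the number of primitive reduced positive-definite forms (a, b, c) = a*x^2 + b*x*y + c*y^2 with b^2 - 4ac = D,
where reduced means |b| <= a <= c, with b >= 0 whenever |b| = a or a = c, and primitive means gcd(a, b, c) = 1.
Reduced forces 3a^2 <= |D| = 5268, so 1 <= a <= 41; b must have the parity of D, and c = (b^2 - D)/(4a) must be an integer >= a.
Enumerate a = 1..41, b in [-a, a]:
  a=1: (1, 0, 1317)  [1]
  a=2: (2, 2, 659)  [1]
  a=3: (3, 0, 439)  [1]
  a=4..5: none
  a=6: (6, 6, 221)  [1]
  a=7..10: none
  a=11: (11, -10, 122), (11, 10, 122)  [2]
  a=12: none
  a=13: (13, -6, 102), (13, 6, 102)  [2]
  a=14..16: none
  a=17: (17, -6, 78), (17, 6, 78)  [2]
  a=18..21: none
  a=22: (22, -10, 61), (22, 10, 61)  [2]
  a=23..25: none
  a=26: (26, -6, 51), (26, 6, 51)  [2]
  a=27..30: none
  a=31: (31, -8, 43), (31, 8, 43)  [2]
  a=32: none
  a=33: (33, -12, 41), (33, 12, 41)  [2]
  a=34: (34, -6, 39), (34, 6, 39)  [2]
  a=35..41: none
Total reduced forms: 1 + 1 + 1 + 1 + 2 + 2 + 2 + 2 + 2 + 2 + 2 + 2 = 20
h = 20

20


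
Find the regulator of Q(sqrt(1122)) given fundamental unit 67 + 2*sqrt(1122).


epsilon = 67 + 2*sqrt(1122)
= 133.9925
R = ln(133.9925)
= 4.8978

4.8978


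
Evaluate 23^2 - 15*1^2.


x^2 - d*y^2
= 23^2 - 15*1^2
= 529 - 15
= 514

514


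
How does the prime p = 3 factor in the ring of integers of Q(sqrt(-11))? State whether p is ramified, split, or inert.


K = Q(sqrt(-11)). Since d mod 4 = 1, disc(K) = -11.
Check p | disc: -11 mod 3 = 1.
p does not divide disc. Compute Legendre symbol (d/p):
1^((3-1)/2) mod 3 = 1
(d/p) = 1, so p splits: (p) = P*P' with e=1, f=1, g=2.
Therefore p is split.

split


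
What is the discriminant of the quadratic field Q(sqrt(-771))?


For K = Q(sqrt(d)) with d squarefree: disc(K) = d if d = 1 mod 4, and disc(K) = 4d if d = 2 or 3 mod 4.
Here d = -771, and d mod 4 = 1.
d = 1 mod 4 (O_K = Z[(1+sqrt(d))/2]), so disc(K) = d = -771

-771


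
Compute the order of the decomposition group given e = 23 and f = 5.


|D_P| = e * f
= 23 * 5
= 115

115


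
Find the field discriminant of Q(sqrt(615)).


For K = Q(sqrt(d)) with d squarefree: disc(K) = d if d = 1 mod 4, and disc(K) = 4d if d = 2 or 3 mod 4.
Here d = 615, and d mod 4 = 3.
d = 3 mod 4, not 1 (O_K = Z[sqrt(d)]), so disc(K) = 4d = 4 * (615) = 2460

2460


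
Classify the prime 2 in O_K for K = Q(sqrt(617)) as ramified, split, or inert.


K = Q(sqrt(617)). Since d mod 4 = 1, disc(K) = 617.
Check p | disc: 617 mod 2 = 1.
p=2 does not divide disc (d is 1 mod 4). 2 splits iff d = 1 mod 8.
d mod 8 = 1, so (d/2) = 1.
(d/p) = 1, so p splits: (p) = P*P' with e=1, f=1, g=2.
Therefore p is split.

split


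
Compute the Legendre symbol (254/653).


p = 653 is prime, so compute (254/653) with the reciprocity algorithm (Jacobi-symbol steps: pull out 2s via (2/n), flip via reciprocity, reduce):
  pull out 2: (2/653) = -1  (since 653 mod 8 = 5)
  reciprocity: (127/653) -> +(653/127)
  reduce: (18/127)
  pull out 2: (2/127) = +1  (since 127 mod 8 = 7)
  reciprocity: (9/127) -> +(127/9)
  reduce: (1/9)
  (1/9) = 1
Product of signs = -1
(254/653) = -1

-1


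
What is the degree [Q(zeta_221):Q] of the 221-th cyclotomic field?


The degree equals Euler's totient phi(221).
221 = 13 * 17
phi(221) = 192

192


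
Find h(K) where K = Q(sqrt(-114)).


K = Q(sqrt(-114)). d mod 4 = 2, so D = disc(K) = 4d = -456
h(K) equals the number of primitive reduced positive-definite forms (a, b, c) = a*x^2 + b*x*y + c*y^2 with b^2 - 4ac = D,
where reduced means |b| <= a <= c, with b >= 0 whenever |b| = a or a = c, and primitive means gcd(a, b, c) = 1.
Reduced forces 3a^2 <= |D| = 456, so 1 <= a <= 12; b must have the parity of D, and c = (b^2 - D)/(4a) must be an integer >= a.
Enumerate a = 1..12, b in [-a, a]:
  a=1: (1, 0, 114)  [1]
  a=2: (2, 0, 57)  [1]
  a=3: (3, 0, 38)  [1]
  a=4: none
  a=5: (5, -2, 23), (5, 2, 23)  [2]
  a=6: (6, 0, 19)  [1]
  a=7..9: none
  a=10: (10, -8, 13), (10, 8, 13)  [2]
  a=11..12: none
Total reduced forms: 1 + 1 + 1 + 2 + 1 + 2 = 8
h = 8

8


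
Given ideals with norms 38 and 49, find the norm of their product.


N(IJ) = N(I) * N(J)
= 38 * 49
= 1862

1862


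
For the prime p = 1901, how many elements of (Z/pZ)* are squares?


For prime p, the number of non-zero quadratic residues is (p-1)/2.
= (1901-1)/2
= 950

950


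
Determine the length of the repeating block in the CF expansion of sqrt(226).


Run the CF algorithm for sqrt(226).
a_0 = floor(sqrt(226)) = 15; set m_0=0, q_0=1.
Recurrence: m' = q*a - m,  q' = (d - m'^2)/q,  a' = floor((a_0 + m')/q').
  step 1: m=15, q=1, a=30
a_1 = 2*a_0 = 30, so the period closes here.
sqrt(226) = [15; 30]
Period length = 1

1


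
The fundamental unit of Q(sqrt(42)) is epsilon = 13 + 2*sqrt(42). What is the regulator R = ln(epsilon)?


epsilon = 13 + 2*sqrt(42)
= 25.9615
R = ln(25.9615)
= 3.2566

3.2566


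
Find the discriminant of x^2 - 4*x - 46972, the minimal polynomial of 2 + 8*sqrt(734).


The element 2 + 8*sqrt(734) has minimal polynomial:
x^2 - 4*x - 46972
Discriminant = (-4)^2 - 4*(-46972)
= 16 + 187888
= 187904

187904


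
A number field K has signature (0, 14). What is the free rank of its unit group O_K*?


By Dirichlet's unit theorem:
rank = r1 + r2 - 1
= 0 + 14 - 1
= 13

13


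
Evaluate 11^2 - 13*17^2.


x^2 - d*y^2
= 11^2 - 13*17^2
= 121 - 3757
= -3636

-3636


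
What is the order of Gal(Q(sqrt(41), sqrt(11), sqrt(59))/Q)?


The 3 square roots of distinct primes are multiplicatively independent over Q,
so [K:Q] = 2^3 and Gal(K/Q) is isomorphic to (Z/2Z)^3.
|Gal| = 2^3 = 8

8


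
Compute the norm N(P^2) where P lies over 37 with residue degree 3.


N(P^a) = p^(a*f)
= 37^(2*3)
= 37^6
= 2565726409

2565726409


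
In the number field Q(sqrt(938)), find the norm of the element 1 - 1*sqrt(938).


N(a + b*sqrt(d)) = a^2 - d*b^2
= (1)^2 - (938)*(-1)^2
= 1 - 938
= -937

-937


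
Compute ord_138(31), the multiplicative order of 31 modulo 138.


We want ord_138(31), the smallest k >= 1 with 31^k = 1 mod 138.
n = 138 = 2 * 3 * 23, phi(138) = 44; the order divides phi(n).
Divisors of 44: 1, 2, 4, 11, 22, 44
Repeated squaring mod 138: 31^1 = 31, 31^2 = 133, 31^4 = 25, 31^8 = 73, 31^16 = 85, 31^32 = 49
Test divisors in increasing order:
  k=1: 31^1 = 31 mod 138
  k=2: 31^2 = 133 mod 138
  k=4: 31^4 = 25 mod 138
  k=11: 31^11 = 73 * 133 * 31 = 1 mod 138  <- first divisor giving 1
Order = 11

11


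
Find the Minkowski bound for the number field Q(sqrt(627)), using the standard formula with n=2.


d = 627, d mod 4 = 3, so disc(K) = 4d = 2508; |disc(K)| = 2508
Real quadratic field, so n = 2, s = r2 = 0, r1 = 2
M = (n!/n^n) * (4/pi)^s * sqrt(|disc(K)|) = (2!/2^2) * (4/pi)^0 * sqrt(2508)
= 0.5 * 1.000000 * 50.079936
= 25.0400

25.0400


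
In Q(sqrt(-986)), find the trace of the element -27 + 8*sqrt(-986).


Tr(a + b*sqrt(d)) = (a + b*sqrt(d)) + (a - b*sqrt(d)) = 2a
= 2 * (-27)
= -54

-54


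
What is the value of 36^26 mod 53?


p = 53 is prime and the exponent is (p-1)/2 = 26, so by Euler's criterion 36^26 = (36/53) = +1 or -1 mod 53.
Compute by square-and-multiply:
  26 = 16 + 8 + 2 (binary 11010)
  Repeated squaring mod 53: 36^1 = 36, 36^2 = 24, 36^4 = 46, 36^8 = 49, 36^16 = 16
  36^26 = 36^16 * 36^8 * 36^2 = 16 * 49 * 24 mod 53
    16 * 49 = 784 = 42 mod 53
    42 * 24 = 1008 = 1 mod 53
  36^26 = 1 mod 53
Result 1: 36 is a quadratic residue mod 53.
36^26 mod 53 = 1

1


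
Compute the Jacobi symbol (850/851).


Compute (850/851) via quadratic reciprocity:
  pull out 2: (2/851) = -1  (since 851 mod 8 = 3)
  reciprocity: (425/851) -> +(851/425)
  reduce: (1/425)
  (1/425) = 1
Product of signs = -1

-1


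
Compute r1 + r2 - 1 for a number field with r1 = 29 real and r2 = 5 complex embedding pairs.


By Dirichlet's unit theorem:
rank = r1 + r2 - 1
= 29 + 5 - 1
= 33

33


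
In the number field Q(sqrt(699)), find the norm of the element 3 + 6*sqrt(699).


N(a + b*sqrt(d)) = a^2 - d*b^2
= (3)^2 - (699)*(6)^2
= 9 - 25164
= -25155

-25155


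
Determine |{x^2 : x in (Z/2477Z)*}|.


For prime p, the number of non-zero quadratic residues is (p-1)/2.
= (2477-1)/2
= 1238

1238


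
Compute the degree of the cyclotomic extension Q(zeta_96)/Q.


The degree equals Euler's totient phi(96).
96 = 2^5 * 3
phi(96) = 32

32


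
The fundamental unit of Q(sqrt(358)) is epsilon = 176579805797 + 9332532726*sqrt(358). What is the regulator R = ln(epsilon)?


epsilon = 176579805797 + 9332532726*sqrt(358)
= 3.5316e+11
R = ln(3.5316e+11)
= 26.5902

26.5902


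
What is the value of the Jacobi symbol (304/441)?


Compute (304/441) via quadratic reciprocity:
  pull out 2: (2/441) = +1  (since 441 mod 8 = 1)
  pull out 2: (2/441) = +1  (since 441 mod 8 = 1)
  pull out 2: (2/441) = +1  (since 441 mod 8 = 1)
  pull out 2: (2/441) = +1  (since 441 mod 8 = 1)
  reciprocity: (19/441) -> +(441/19)
  reduce: (4/19)
  pull out 2: (2/19) = -1  (since 19 mod 8 = 3)
  pull out 2: (2/19) = -1  (since 19 mod 8 = 3)
  (1/19) = 1
Product of signs = 1

1


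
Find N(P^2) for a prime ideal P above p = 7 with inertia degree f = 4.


N(P^a) = p^(a*f)
= 7^(2*4)
= 7^8
= 5764801

5764801


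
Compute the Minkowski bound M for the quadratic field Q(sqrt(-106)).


d = -106, d mod 4 = 2, so disc(K) = 4d = -424; |disc(K)| = 424
Imaginary quadratic field, so n = 2, s = r2 = 1, r1 = 0
M = (n!/n^n) * (4/pi)^s * sqrt(|disc(K)|) = (2!/2^2) * (4/pi)^1 * sqrt(424)
= 0.5 * 1.273240 * 20.591260
= 13.1088

13.1088


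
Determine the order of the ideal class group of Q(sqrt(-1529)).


K = Q(sqrt(-1529)). d mod 4 = 3, so D = disc(K) = 4d = -6116
h(K) equals the number of primitive reduced positive-definite forms (a, b, c) = a*x^2 + b*x*y + c*y^2 with b^2 - 4ac = D,
where reduced means |b| <= a <= c, with b >= 0 whenever |b| = a or a = c, and primitive means gcd(a, b, c) = 1.
Reduced forces 3a^2 <= |D| = 6116, so 1 <= a <= 45; b must have the parity of D, and c = (b^2 - D)/(4a) must be an integer >= a.
Enumerate a = 1..45, b in [-a, a]:
  a=1: (1, 0, 1529)  [1]
  a=2: (2, 2, 765)  [1]
  a=3: (3, -2, 510), (3, 2, 510)  [2]
  a=4: none
  a=5: (5, -2, 306), (5, 2, 306)  [2]
  a=6: (6, -2, 255), (6, 2, 255)  [2]
  a=7: (7, -4, 219), (7, 4, 219)  [2]
  a=8: none
  a=9: (9, -2, 170), (9, 2, 170)  [2]
  a=10: (10, -2, 153), (10, 2, 153)  [2]
  a=11: (11, 0, 139)  [1]
  a=12..13: none
  a=14: (14, -10, 111), (14, 10, 111)  [2]
  a=15: (15, -8, 103), (15, -2, 102), (15, 2, 102), (15, 8, 103)  [4]
  a=16: none
  a=17: (17, -2, 90), (17, 2, 90)  [2]
  a=18: (18, -2, 85), (18, 2, 85)  [2]
  a=19..20: none
  a=21: (21, -10, 74), (21, -4, 73), (21, 4, 73), (21, 10, 74)  [4]
  a=22: (22, 22, 75)  [1]
  a=23: (23, -18, 70), (23, 18, 70)  [2]
  a=24: none
  a=25: (25, -22, 66), (25, 22, 66)  [2]
  a=26: none
  a=27: (27, -16, 59), (27, 16, 59)  [2]
  a=28..29: none
  a=30: (30, -22, 55), (30, -2, 51), (30, 2, 51), (30, 22, 55)  [4]
  a=31..32: none
  a=33: (33, -22, 50), (33, 22, 50)  [2]
  a=34: (34, -2, 45), (34, 2, 45)  [2]
  a=35: (35, -32, 51), (35, -18, 46), (35, 18, 46), (35, 32, 51)  [4]
  a=36: none
  a=37: (37, -10, 42), (37, 10, 42)  [2]
  a=38..41: none
  a=42: (42, -38, 45), (42, 38, 45)  [2]
  a=43..45: none
Total reduced forms: 1 + 1 + 2 + 2 + 2 + 2 + 2 + 2 + 1 + 2 + 4 + 2 + 2 + 4 + 1 + 2 + 2 + 2 + 4 + 2 + 2 + 4 + 2 + 2 = 52
h = 52

52


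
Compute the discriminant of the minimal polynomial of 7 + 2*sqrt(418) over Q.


The element 7 + 2*sqrt(418) has minimal polynomial:
x^2 - 14*x - 1623
Discriminant = (-14)^2 - 4*(-1623)
= 196 + 6492
= 6688

6688


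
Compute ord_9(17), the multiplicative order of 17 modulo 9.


We want ord_9(17), the smallest k >= 1 with 17^k = 1 mod 9.
n = 9 = 3^2, phi(9) = 6; the order divides phi(n).
Divisors of 6: 1, 2, 3, 6
Repeated squaring mod 9: 17^1 = 8, 17^2 = 1, 17^4 = 1
Test divisors in increasing order:
  k=1: 17^1 = 8 mod 9
  k=2: 17^2 = 1 mod 9  <- first divisor giving 1
Order = 2

2


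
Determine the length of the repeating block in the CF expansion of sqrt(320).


Run the CF algorithm for sqrt(320).
a_0 = floor(sqrt(320)) = 17; set m_0=0, q_0=1.
Recurrence: m' = q*a - m,  q' = (d - m'^2)/q,  a' = floor((a_0 + m')/q').
  step 1: m=17, q=31, a=1
  step 2: m=14, q=4, a=7
  step 3: m=14, q=31, a=1
  step 4: m=17, q=1, a=34
a_4 = 2*a_0 = 34, so the period closes here.
sqrt(320) = [17; 1, 7, 1, 34]
Period length = 4

4


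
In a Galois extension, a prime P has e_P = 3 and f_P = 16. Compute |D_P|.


|D_P| = e * f
= 3 * 16
= 48

48


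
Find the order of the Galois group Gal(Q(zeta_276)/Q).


|Gal(Q(zeta_276)/Q)| = phi(276)
= 88

88


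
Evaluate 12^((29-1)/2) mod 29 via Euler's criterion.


p = 29 is prime and the exponent is (p-1)/2 = 14, so by Euler's criterion 12^14 = (12/29) = +1 or -1 mod 29.
Compute by square-and-multiply:
  14 = 8 + 4 + 2 (binary 1110)
  Repeated squaring mod 29: 12^1 = 12, 12^2 = 28, 12^4 = 1, 12^8 = 1
  12^14 = 12^8 * 12^4 * 12^2 = 1 * 1 * 28 mod 29
    1 * 1 = 1 = 1 mod 29
    1 * 28 = 28 = 28 mod 29
  12^14 = 28 mod 29
Result 28 = p - 1 = -1 mod 29: 12 is a quadratic non-residue mod 29. As a residue in [0, p-1] the value is 28.
12^14 mod 29 = 28

28


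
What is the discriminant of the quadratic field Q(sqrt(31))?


For K = Q(sqrt(d)) with d squarefree: disc(K) = d if d = 1 mod 4, and disc(K) = 4d if d = 2 or 3 mod 4.
Here d = 31, and d mod 4 = 3.
d = 3 mod 4, not 1 (O_K = Z[sqrt(d)]), so disc(K) = 4d = 4 * (31) = 124

124


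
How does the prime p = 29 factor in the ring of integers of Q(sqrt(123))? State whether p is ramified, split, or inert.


K = Q(sqrt(123)). Since d mod 4 = 3, disc(K) = 492.
Check p | disc: 492 mod 29 = 28.
p does not divide disc. Compute Legendre symbol (d/p):
7^((29-1)/2) mod 29 = 1
(d/p) = 1, so p splits: (p) = P*P' with e=1, f=1, g=2.
Therefore p is split.

split


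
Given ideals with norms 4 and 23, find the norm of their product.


N(IJ) = N(I) * N(J)
= 4 * 23
= 92

92


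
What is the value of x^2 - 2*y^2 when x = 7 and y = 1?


x^2 - d*y^2
= 7^2 - 2*1^2
= 49 - 2
= 47

47


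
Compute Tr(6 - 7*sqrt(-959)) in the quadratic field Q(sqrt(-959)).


Tr(a + b*sqrt(d)) = (a + b*sqrt(d)) + (a - b*sqrt(d)) = 2a
= 2 * (6)
= 12

12


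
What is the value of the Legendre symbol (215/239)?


p = 239 is prime, so compute (215/239) with the reciprocity algorithm (Jacobi-symbol steps: pull out 2s via (2/n), flip via reciprocity, reduce):
  reciprocity: (215/239) -> -(239/215)
  reduce: (24/215)
  pull out 2: (2/215) = +1  (since 215 mod 8 = 7)
  pull out 2: (2/215) = +1  (since 215 mod 8 = 7)
  pull out 2: (2/215) = +1  (since 215 mod 8 = 7)
  reciprocity: (3/215) -> -(215/3)
  reduce: (2/3)
  pull out 2: (2/3) = -1  (since 3 mod 8 = 3)
  (1/3) = 1
Product of signs = -1
(215/239) = -1

-1


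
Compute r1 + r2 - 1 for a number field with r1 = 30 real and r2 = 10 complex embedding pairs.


By Dirichlet's unit theorem:
rank = r1 + r2 - 1
= 30 + 10 - 1
= 39

39


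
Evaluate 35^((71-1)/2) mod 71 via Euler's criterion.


p = 71 is prime and the exponent is (p-1)/2 = 35, so by Euler's criterion 35^35 = (35/71) = +1 or -1 mod 71.
Compute by square-and-multiply:
  35 = 32 + 2 + 1 (binary 100011)
  Repeated squaring mod 71: 35^1 = 35, 35^2 = 18, 35^4 = 40, 35^8 = 38, 35^16 = 24, 35^32 = 8
  35^35 = 35^32 * 35^2 * 35^1 = 8 * 18 * 35 mod 71
    8 * 18 = 144 = 2 mod 71
    2 * 35 = 70 = 70 mod 71
  35^35 = 70 mod 71
Result 70 = p - 1 = -1 mod 71: 35 is a quadratic non-residue mod 71. As a residue in [0, p-1] the value is 70.
35^35 mod 71 = 70

70


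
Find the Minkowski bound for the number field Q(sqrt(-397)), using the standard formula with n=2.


d = -397, d mod 4 = 3, so disc(K) = 4d = -1588; |disc(K)| = 1588
Imaginary quadratic field, so n = 2, s = r2 = 1, r1 = 0
M = (n!/n^n) * (4/pi)^s * sqrt(|disc(K)|) = (2!/2^2) * (4/pi)^1 * sqrt(1588)
= 0.5 * 1.273240 * 39.849718
= 25.3691

25.3691


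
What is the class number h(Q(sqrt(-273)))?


K = Q(sqrt(-273)). d mod 4 = 3, so D = disc(K) = 4d = -1092
h(K) equals the number of primitive reduced positive-definite forms (a, b, c) = a*x^2 + b*x*y + c*y^2 with b^2 - 4ac = D,
where reduced means |b| <= a <= c, with b >= 0 whenever |b| = a or a = c, and primitive means gcd(a, b, c) = 1.
Reduced forces 3a^2 <= |D| = 1092, so 1 <= a <= 19; b must have the parity of D, and c = (b^2 - D)/(4a) must be an integer >= a.
Enumerate a = 1..19, b in [-a, a]:
  a=1: (1, 0, 273)  [1]
  a=2: (2, 2, 137)  [1]
  a=3: (3, 0, 91)  [1]
  a=4..5: none
  a=6: (6, 6, 47)  [1]
  a=7: (7, 0, 39)  [1]
  a=8..12: none
  a=13: (13, 0, 21)  [1]
  a=14: (14, 14, 23)  [1]
  a=15..16: none
  a=17: (17, 8, 17)  [1]
  a=18..19: none
Total reduced forms: 1 + 1 + 1 + 1 + 1 + 1 + 1 + 1 = 8
h = 8

8


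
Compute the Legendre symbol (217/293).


p = 293 is prime, so compute (217/293) with the reciprocity algorithm (Jacobi-symbol steps: pull out 2s via (2/n), flip via reciprocity, reduce):
  reciprocity: (217/293) -> +(293/217)
  reduce: (76/217)
  pull out 2: (2/217) = +1  (since 217 mod 8 = 1)
  pull out 2: (2/217) = +1  (since 217 mod 8 = 1)
  reciprocity: (19/217) -> +(217/19)
  reduce: (8/19)
  pull out 2: (2/19) = -1  (since 19 mod 8 = 3)
  pull out 2: (2/19) = -1  (since 19 mod 8 = 3)
  pull out 2: (2/19) = -1  (since 19 mod 8 = 3)
  (1/19) = 1
Product of signs = -1
(217/293) = -1

-1


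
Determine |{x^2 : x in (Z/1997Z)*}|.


For prime p, the number of non-zero quadratic residues is (p-1)/2.
= (1997-1)/2
= 998

998


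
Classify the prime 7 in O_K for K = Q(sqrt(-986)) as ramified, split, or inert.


K = Q(sqrt(-986)). Since d mod 4 = 2, disc(K) = -3944.
Check p | disc: -3944 mod 7 = 4.
p does not divide disc. Compute Legendre symbol (d/p):
1^((7-1)/2) mod 7 = 1
(d/p) = 1, so p splits: (p) = P*P' with e=1, f=1, g=2.
Therefore p is split.

split


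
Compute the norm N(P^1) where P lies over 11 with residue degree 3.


N(P^a) = p^(a*f)
= 11^(1*3)
= 11^3
= 1331

1331


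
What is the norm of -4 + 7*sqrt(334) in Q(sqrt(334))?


N(a + b*sqrt(d)) = a^2 - d*b^2
= (-4)^2 - (334)*(7)^2
= 16 - 16366
= -16350

-16350


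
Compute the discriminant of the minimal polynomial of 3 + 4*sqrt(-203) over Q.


The element 3 + 4*sqrt(-203) has minimal polynomial:
x^2 - 6*x + 3257
Discriminant = (-6)^2 - 4*(3257)
= 36 - 13028
= -12992

-12992


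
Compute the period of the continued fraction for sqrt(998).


Run the CF algorithm for sqrt(998).
a_0 = floor(sqrt(998)) = 31; set m_0=0, q_0=1.
Recurrence: m' = q*a - m,  q' = (d - m'^2)/q,  a' = floor((a_0 + m')/q').
  step 1: m=31, q=37, a=1
  step 2: m=6, q=26, a=1
  step 3: m=20, q=23, a=2
  step 4: m=26, q=14, a=4
  step 5: m=30, q=7, a=8
  step 6: m=26, q=46, a=1
  step 7: m=20, q=13, a=3
  step 8: m=19, q=49, a=1
  step 9: m=30, q=2, a=30
  step 10: m=30, q=49, a=1
  step 11: m=19, q=13, a=3
  step 12: m=20, q=46, a=1
  step 13: m=26, q=7, a=8
  step 14: m=30, q=14, a=4
  step 15: m=26, q=23, a=2
  step 16: m=20, q=26, a=1
  step 17: m=6, q=37, a=1
  step 18: m=31, q=1, a=62
a_18 = 2*a_0 = 62, so the period closes here.
sqrt(998) = [31; 1, 1, 2, 4, 8, 1, 3, 1, 30, 1, 3, 1, 8, 4, 2, 1, 1, 62]
Period length = 18

18


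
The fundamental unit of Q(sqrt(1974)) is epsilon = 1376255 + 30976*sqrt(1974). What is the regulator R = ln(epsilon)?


epsilon = 1376255 + 30976*sqrt(1974)
= 2.7525e+06
R = ln(2.7525e+06)
= 14.8280

14.8280


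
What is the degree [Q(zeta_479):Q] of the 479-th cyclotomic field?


The degree equals Euler's totient phi(479).
479 = 479
phi(479) = 478

478


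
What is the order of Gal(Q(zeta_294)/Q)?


|Gal(Q(zeta_294)/Q)| = phi(294)
= 84

84


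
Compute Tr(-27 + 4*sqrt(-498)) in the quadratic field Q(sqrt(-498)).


Tr(a + b*sqrt(d)) = (a + b*sqrt(d)) + (a - b*sqrt(d)) = 2a
= 2 * (-27)
= -54

-54


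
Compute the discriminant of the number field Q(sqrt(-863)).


For K = Q(sqrt(d)) with d squarefree: disc(K) = d if d = 1 mod 4, and disc(K) = 4d if d = 2 or 3 mod 4.
Here d = -863, and d mod 4 = 1.
d = 1 mod 4 (O_K = Z[(1+sqrt(d))/2]), so disc(K) = d = -863

-863


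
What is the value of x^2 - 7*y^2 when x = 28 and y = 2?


x^2 - d*y^2
= 28^2 - 7*2^2
= 784 - 28
= 756

756


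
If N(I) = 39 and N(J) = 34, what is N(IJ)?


N(IJ) = N(I) * N(J)
= 39 * 34
= 1326

1326


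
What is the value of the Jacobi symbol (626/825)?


Compute (626/825) via quadratic reciprocity:
  pull out 2: (2/825) = +1  (since 825 mod 8 = 1)
  reciprocity: (313/825) -> +(825/313)
  reduce: (199/313)
  reciprocity: (199/313) -> +(313/199)
  reduce: (114/199)
  pull out 2: (2/199) = +1  (since 199 mod 8 = 7)
  reciprocity: (57/199) -> +(199/57)
  reduce: (28/57)
  pull out 2: (2/57) = +1  (since 57 mod 8 = 1)
  pull out 2: (2/57) = +1  (since 57 mod 8 = 1)
  reciprocity: (7/57) -> +(57/7)
  reduce: (1/7)
  (1/7) = 1
Product of signs = 1

1


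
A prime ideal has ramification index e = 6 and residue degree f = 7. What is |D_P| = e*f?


|D_P| = e * f
= 6 * 7
= 42

42


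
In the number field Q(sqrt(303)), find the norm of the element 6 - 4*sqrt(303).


N(a + b*sqrt(d)) = a^2 - d*b^2
= (6)^2 - (303)*(-4)^2
= 36 - 4848
= -4812

-4812


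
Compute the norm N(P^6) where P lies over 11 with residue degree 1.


N(P^a) = p^(a*f)
= 11^(6*1)
= 11^6
= 1771561

1771561


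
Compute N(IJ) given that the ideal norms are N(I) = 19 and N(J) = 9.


N(IJ) = N(I) * N(J)
= 19 * 9
= 171

171


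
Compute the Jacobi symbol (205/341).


Compute (205/341) via quadratic reciprocity:
  reciprocity: (205/341) -> +(341/205)
  reduce: (136/205)
  pull out 2: (2/205) = -1  (since 205 mod 8 = 5)
  pull out 2: (2/205) = -1  (since 205 mod 8 = 5)
  pull out 2: (2/205) = -1  (since 205 mod 8 = 5)
  reciprocity: (17/205) -> +(205/17)
  reduce: (1/17)
  (1/17) = 1
Product of signs = -1

-1


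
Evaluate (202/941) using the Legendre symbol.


p = 941 is prime, so compute (202/941) with the reciprocity algorithm (Jacobi-symbol steps: pull out 2s via (2/n), flip via reciprocity, reduce):
  pull out 2: (2/941) = -1  (since 941 mod 8 = 5)
  reciprocity: (101/941) -> +(941/101)
  reduce: (32/101)
  pull out 2: (2/101) = -1  (since 101 mod 8 = 5)
  pull out 2: (2/101) = -1  (since 101 mod 8 = 5)
  pull out 2: (2/101) = -1  (since 101 mod 8 = 5)
  pull out 2: (2/101) = -1  (since 101 mod 8 = 5)
  pull out 2: (2/101) = -1  (since 101 mod 8 = 5)
  (1/101) = 1
Product of signs = 1
(202/941) = 1

1


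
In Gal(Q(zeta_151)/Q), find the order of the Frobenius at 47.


The Frobenius at p in Gal(Q(zeta_n)/Q) = (Z/nZ)* is the class of p, so its order is ord_151(47), the smallest k >= 1 with 47^k = 1 mod 151.
n = 151 = 151, phi(151) = 150; the order divides phi(n).
Divisors of 150: 1, 2, 3, 5, 6, 10, 15, 25, 30, 50, 75, 150
Repeated squaring mod 151: 47^1 = 47, 47^2 = 95, 47^4 = 116, 47^8 = 17, 47^16 = 138, 47^32 = 18, 47^64 = 22, 47^128 = 31
Test divisors in increasing order:
  k=1: 47^1 = 47 mod 151
  k=2: 47^2 = 95 mod 151
  k=3: 47^3 = 95 * 47 = 86 mod 151
  k=5: 47^5 = 116 * 47 = 16 mod 151
  k=6: 47^6 = 116 * 95 = 148 mod 151
  k=10: 47^10 = 17 * 95 = 105 mod 151
  k=15: 47^15 = 17 * 116 * 95 * 47 = 19 mod 151
  k=25: 47^25 = 138 * 17 * 47 = 32 mod 151
  k=30: 47^30 = 138 * 17 * 116 * 95 = 59 mod 151
  k=50: 47^50 = 18 * 138 * 95 = 118 mod 151
  k=75: 47^75 = 22 * 17 * 95 * 47 = 1 mod 151  <- first divisor giving 1
Order = 75

75


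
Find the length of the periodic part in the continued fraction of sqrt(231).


Run the CF algorithm for sqrt(231).
a_0 = floor(sqrt(231)) = 15; set m_0=0, q_0=1.
Recurrence: m' = q*a - m,  q' = (d - m'^2)/q,  a' = floor((a_0 + m')/q').
  step 1: m=15, q=6, a=5
  step 2: m=15, q=1, a=30
a_2 = 2*a_0 = 30, so the period closes here.
sqrt(231) = [15; 5, 30]
Period length = 2

2


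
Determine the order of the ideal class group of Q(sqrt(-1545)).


K = Q(sqrt(-1545)). d mod 4 = 3, so D = disc(K) = 4d = -6180
h(K) equals the number of primitive reduced positive-definite forms (a, b, c) = a*x^2 + b*x*y + c*y^2 with b^2 - 4ac = D,
where reduced means |b| <= a <= c, with b >= 0 whenever |b| = a or a = c, and primitive means gcd(a, b, c) = 1.
Reduced forces 3a^2 <= |D| = 6180, so 1 <= a <= 45; b must have the parity of D, and c = (b^2 - D)/(4a) must be an integer >= a.
Enumerate a = 1..45, b in [-a, a]:
  a=1: (1, 0, 1545)  [1]
  a=2: (2, 2, 773)  [1]
  a=3: (3, 0, 515)  [1]
  a=4: none
  a=5: (5, 0, 309)  [1]
  a=6: (6, 6, 259)  [1]
  a=7: (7, -6, 222), (7, 6, 222)  [2]
  a=8..9: none
  a=10: (10, 10, 157)  [1]
  a=11..13: none
  a=14: (14, -6, 111), (14, 6, 111)  [2]
  a=15: (15, 0, 103)  [1]
  a=16: none
  a=17: (17, -12, 93), (17, 12, 93)  [2]
  a=18..20: none
  a=21: (21, -6, 74), (21, 6, 74)  [2]
  a=22..29: none
  a=30: (30, 30, 59)  [1]
  a=31: (31, -12, 51), (31, 12, 51)  [2]
  a=32..33: none
  a=34: (34, -22, 49), (34, 22, 49)  [2]
  a=35: (35, -20, 47), (35, 20, 47)  [2]
  a=36: none
  a=37: (37, -6, 42), (37, 6, 42)  [2]
  a=38..45: none
Total reduced forms: 1 + 1 + 1 + 1 + 1 + 2 + 1 + 2 + 1 + 2 + 2 + 1 + 2 + 2 + 2 + 2 = 24
h = 24

24


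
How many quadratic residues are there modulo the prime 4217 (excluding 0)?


For prime p, the number of non-zero quadratic residues is (p-1)/2.
= (4217-1)/2
= 2108

2108


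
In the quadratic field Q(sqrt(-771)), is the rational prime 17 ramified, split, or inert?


K = Q(sqrt(-771)). Since d mod 4 = 1, disc(K) = -771.
Check p | disc: -771 mod 17 = 11.
p does not divide disc. Compute Legendre symbol (d/p):
11^((17-1)/2) mod 17 = -1
(d/p) = -1, so p is inert: (p) stays prime with e=1, f=2, g=1.
Therefore p is inert.

inert


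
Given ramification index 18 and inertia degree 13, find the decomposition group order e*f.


|D_P| = e * f
= 18 * 13
= 234

234


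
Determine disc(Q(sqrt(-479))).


For K = Q(sqrt(d)) with d squarefree: disc(K) = d if d = 1 mod 4, and disc(K) = 4d if d = 2 or 3 mod 4.
Here d = -479, and d mod 4 = 1.
d = 1 mod 4 (O_K = Z[(1+sqrt(d))/2]), so disc(K) = d = -479

-479


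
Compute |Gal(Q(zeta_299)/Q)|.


|Gal(Q(zeta_299)/Q)| = phi(299)
= 264

264


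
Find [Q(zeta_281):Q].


The degree equals Euler's totient phi(281).
281 = 281
phi(281) = 280

280


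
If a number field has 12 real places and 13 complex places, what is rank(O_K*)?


By Dirichlet's unit theorem:
rank = r1 + r2 - 1
= 12 + 13 - 1
= 24

24


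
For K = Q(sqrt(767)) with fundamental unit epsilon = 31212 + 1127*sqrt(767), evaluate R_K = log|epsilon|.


epsilon = 31212 + 1127*sqrt(767)
= 62424.0000
R = ln(62424.0000)
= 11.0417

11.0417


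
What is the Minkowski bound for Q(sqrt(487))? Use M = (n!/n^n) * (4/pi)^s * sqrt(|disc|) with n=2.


d = 487, d mod 4 = 3, so disc(K) = 4d = 1948; |disc(K)| = 1948
Real quadratic field, so n = 2, s = r2 = 0, r1 = 2
M = (n!/n^n) * (4/pi)^s * sqrt(|disc(K)|) = (2!/2^2) * (4/pi)^0 * sqrt(1948)
= 0.5 * 1.000000 * 44.136153
= 22.0681

22.0681


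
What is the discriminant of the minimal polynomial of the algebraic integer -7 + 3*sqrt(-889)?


The element -7 + 3*sqrt(-889) has minimal polynomial:
x^2 + 14*x + 8050
Discriminant = (14)^2 - 4*(8050)
= 196 - 32200
= -32004

-32004


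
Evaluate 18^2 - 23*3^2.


x^2 - d*y^2
= 18^2 - 23*3^2
= 324 - 207
= 117

117


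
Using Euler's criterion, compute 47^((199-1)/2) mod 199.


p = 199 is prime and the exponent is (p-1)/2 = 99, so by Euler's criterion 47^99 = (47/199) = +1 or -1 mod 199.
Compute by square-and-multiply:
  99 = 64 + 32 + 2 + 1 (binary 1100011)
  Repeated squaring mod 199: 47^1 = 47, 47^2 = 20, 47^4 = 2, 47^8 = 4, 47^16 = 16, 47^32 = 57, 47^64 = 65
  47^99 = 47^64 * 47^32 * 47^2 * 47^1 = 65 * 57 * 20 * 47 mod 199
    65 * 57 = 3705 = 123 mod 199
    123 * 20 = 2460 = 72 mod 199
    72 * 47 = 3384 = 1 mod 199
  47^99 = 1 mod 199
Result 1: 47 is a quadratic residue mod 199.
47^99 mod 199 = 1

1


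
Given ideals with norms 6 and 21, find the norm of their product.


N(IJ) = N(I) * N(J)
= 6 * 21
= 126

126


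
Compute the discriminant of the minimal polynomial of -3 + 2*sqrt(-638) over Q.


The element -3 + 2*sqrt(-638) has minimal polynomial:
x^2 + 6*x + 2561
Discriminant = (6)^2 - 4*(2561)
= 36 - 10244
= -10208

-10208


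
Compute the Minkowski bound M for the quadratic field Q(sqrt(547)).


d = 547, d mod 4 = 3, so disc(K) = 4d = 2188; |disc(K)| = 2188
Real quadratic field, so n = 2, s = r2 = 0, r1 = 2
M = (n!/n^n) * (4/pi)^s * sqrt(|disc(K)|) = (2!/2^2) * (4/pi)^0 * sqrt(2188)
= 0.5 * 1.000000 * 46.776062
= 23.3880

23.3880


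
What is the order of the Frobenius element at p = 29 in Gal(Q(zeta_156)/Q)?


The Frobenius at p in Gal(Q(zeta_n)/Q) = (Z/nZ)* is the class of p, so its order is ord_156(29), the smallest k >= 1 with 29^k = 1 mod 156.
n = 156 = 2^2 * 3 * 13, phi(156) = 48; the order divides phi(n).
Divisors of 48: 1, 2, 3, 4, 6, 8, 12, 16, 24, 48
Repeated squaring mod 156: 29^1 = 29, 29^2 = 61, 29^4 = 133, 29^8 = 61, 29^16 = 133, 29^32 = 61
Test divisors in increasing order:
  k=1: 29^1 = 29 mod 156
  k=2: 29^2 = 61 mod 156
  k=3: 29^3 = 61 * 29 = 53 mod 156
  k=4: 29^4 = 133 mod 156
  k=6: 29^6 = 133 * 61 = 1 mod 156  <- first divisor giving 1
Order = 6

6


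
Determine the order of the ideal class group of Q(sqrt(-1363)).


K = Q(sqrt(-1363)). d mod 4 = 1, so D = disc(K) = d = -1363
h(K) equals the number of primitive reduced positive-definite forms (a, b, c) = a*x^2 + b*x*y + c*y^2 with b^2 - 4ac = D,
where reduced means |b| <= a <= c, with b >= 0 whenever |b| = a or a = c, and primitive means gcd(a, b, c) = 1.
Reduced forces 3a^2 <= |D| = 1363, so 1 <= a <= 21; b must have the parity of D, and c = (b^2 - D)/(4a) must be an integer >= a.
Enumerate a = 1..21, b in [-a, a]:
  a=1: (1, 1, 341)  [1]
  a=2..6: none
  a=7: (7, -3, 49), (7, 3, 49)  [2]
  a=8..10: none
  a=11: (11, -1, 31), (11, 1, 31)  [2]
  a=12..18: none
  a=19: (19, 9, 19)  [1]
  a=20..21: none
Total reduced forms: 1 + 2 + 2 + 1 = 6
h = 6

6


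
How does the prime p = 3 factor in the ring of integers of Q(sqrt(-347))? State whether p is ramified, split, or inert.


K = Q(sqrt(-347)). Since d mod 4 = 1, disc(K) = -347.
Check p | disc: -347 mod 3 = 1.
p does not divide disc. Compute Legendre symbol (d/p):
1^((3-1)/2) mod 3 = 1
(d/p) = 1, so p splits: (p) = P*P' with e=1, f=1, g=2.
Therefore p is split.

split


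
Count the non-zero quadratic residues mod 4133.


For prime p, the number of non-zero quadratic residues is (p-1)/2.
= (4133-1)/2
= 2066

2066


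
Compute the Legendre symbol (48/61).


p = 61 is prime, so compute (48/61) with the reciprocity algorithm (Jacobi-symbol steps: pull out 2s via (2/n), flip via reciprocity, reduce):
  pull out 2: (2/61) = -1  (since 61 mod 8 = 5)
  pull out 2: (2/61) = -1  (since 61 mod 8 = 5)
  pull out 2: (2/61) = -1  (since 61 mod 8 = 5)
  pull out 2: (2/61) = -1  (since 61 mod 8 = 5)
  reciprocity: (3/61) -> +(61/3)
  reduce: (1/3)
  (1/3) = 1
Product of signs = 1
(48/61) = 1

1


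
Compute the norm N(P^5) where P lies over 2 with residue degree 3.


N(P^a) = p^(a*f)
= 2^(5*3)
= 2^15
= 32768

32768


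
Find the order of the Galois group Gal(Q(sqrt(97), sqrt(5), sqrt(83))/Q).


The 3 square roots of distinct primes are multiplicatively independent over Q,
so [K:Q] = 2^3 and Gal(K/Q) is isomorphic to (Z/2Z)^3.
|Gal| = 2^3 = 8

8


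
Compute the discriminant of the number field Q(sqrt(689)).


For K = Q(sqrt(d)) with d squarefree: disc(K) = d if d = 1 mod 4, and disc(K) = 4d if d = 2 or 3 mod 4.
Here d = 689, and d mod 4 = 1.
d = 1 mod 4 (O_K = Z[(1+sqrt(d))/2]), so disc(K) = d = 689

689


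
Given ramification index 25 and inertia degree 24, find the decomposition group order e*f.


|D_P| = e * f
= 25 * 24
= 600

600


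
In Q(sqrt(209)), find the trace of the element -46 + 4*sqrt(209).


Tr(a + b*sqrt(d)) = (a + b*sqrt(d)) + (a - b*sqrt(d)) = 2a
= 2 * (-46)
= -92

-92


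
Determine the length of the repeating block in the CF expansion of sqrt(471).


Run the CF algorithm for sqrt(471).
a_0 = floor(sqrt(471)) = 21; set m_0=0, q_0=1.
Recurrence: m' = q*a - m,  q' = (d - m'^2)/q,  a' = floor((a_0 + m')/q').
  step 1: m=21, q=30, a=1
  step 2: m=9, q=13, a=2
  step 3: m=17, q=14, a=2
  step 4: m=11, q=25, a=1
  step 5: m=14, q=11, a=3
  step 6: m=19, q=10, a=4
  step 7: m=21, q=3, a=14
  step 8: m=21, q=10, a=4
  step 9: m=19, q=11, a=3
  step 10: m=14, q=25, a=1
  step 11: m=11, q=14, a=2
  step 12: m=17, q=13, a=2
  step 13: m=9, q=30, a=1
  step 14: m=21, q=1, a=42
a_14 = 2*a_0 = 42, so the period closes here.
sqrt(471) = [21; 1, 2, 2, 1, 3, 4, 14, 4, 3, 1, 2, 2, 1, 42]
Period length = 14

14


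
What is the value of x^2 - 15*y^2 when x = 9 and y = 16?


x^2 - d*y^2
= 9^2 - 15*16^2
= 81 - 3840
= -3759

-3759


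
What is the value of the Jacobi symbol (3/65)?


Compute (3/65) via quadratic reciprocity:
  reciprocity: (3/65) -> +(65/3)
  reduce: (2/3)
  pull out 2: (2/3) = -1  (since 3 mod 8 = 3)
  (1/3) = 1
Product of signs = -1

-1


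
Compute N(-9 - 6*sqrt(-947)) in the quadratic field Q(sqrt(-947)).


N(a + b*sqrt(d)) = a^2 - d*b^2
= (-9)^2 - (-947)*(-6)^2
= 81 + 34092
= 34173

34173


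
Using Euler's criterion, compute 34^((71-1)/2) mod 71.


p = 71 is prime and the exponent is (p-1)/2 = 35, so by Euler's criterion 34^35 = (34/71) = +1 or -1 mod 71.
Compute by square-and-multiply:
  35 = 32 + 2 + 1 (binary 100011)
  Repeated squaring mod 71: 34^1 = 34, 34^2 = 20, 34^4 = 45, 34^8 = 37, 34^16 = 20, 34^32 = 45
  34^35 = 34^32 * 34^2 * 34^1 = 45 * 20 * 34 mod 71
    45 * 20 = 900 = 48 mod 71
    48 * 34 = 1632 = 70 mod 71
  34^35 = 70 mod 71
Result 70 = p - 1 = -1 mod 71: 34 is a quadratic non-residue mod 71. As a residue in [0, p-1] the value is 70.
34^35 mod 71 = 70

70


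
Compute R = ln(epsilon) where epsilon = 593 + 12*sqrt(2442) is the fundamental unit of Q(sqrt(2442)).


epsilon = 593 + 12*sqrt(2442)
= 1185.9992
R = ln(1185.9992)
= 7.0783

7.0783


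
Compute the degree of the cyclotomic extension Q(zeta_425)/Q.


The degree equals Euler's totient phi(425).
425 = 5^2 * 17
phi(425) = 320

320


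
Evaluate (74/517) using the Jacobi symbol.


Compute (74/517) via quadratic reciprocity:
  pull out 2: (2/517) = -1  (since 517 mod 8 = 5)
  reciprocity: (37/517) -> +(517/37)
  reduce: (36/37)
  pull out 2: (2/37) = -1  (since 37 mod 8 = 5)
  pull out 2: (2/37) = -1  (since 37 mod 8 = 5)
  reciprocity: (9/37) -> +(37/9)
  reduce: (1/9)
  (1/9) = 1
Product of signs = -1

-1


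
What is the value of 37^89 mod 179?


p = 179 is prime and the exponent is (p-1)/2 = 89, so by Euler's criterion 37^89 = (37/179) = +1 or -1 mod 179.
Compute by square-and-multiply:
  89 = 64 + 16 + 8 + 1 (binary 1011001)
  Repeated squaring mod 179: 37^1 = 37, 37^2 = 116, 37^4 = 31, 37^8 = 66, 37^16 = 60, 37^32 = 20, 37^64 = 42
  37^89 = 37^64 * 37^16 * 37^8 * 37^1 = 42 * 60 * 66 * 37 mod 179
    42 * 60 = 2520 = 14 mod 179
    14 * 66 = 924 = 29 mod 179
    29 * 37 = 1073 = 178 mod 179
  37^89 = 178 mod 179
Result 178 = p - 1 = -1 mod 179: 37 is a quadratic non-residue mod 179. As a residue in [0, p-1] the value is 178.
37^89 mod 179 = 178

178


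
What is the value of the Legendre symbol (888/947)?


p = 947 is prime, so compute (888/947) with the reciprocity algorithm (Jacobi-symbol steps: pull out 2s via (2/n), flip via reciprocity, reduce):
  pull out 2: (2/947) = -1  (since 947 mod 8 = 3)
  pull out 2: (2/947) = -1  (since 947 mod 8 = 3)
  pull out 2: (2/947) = -1  (since 947 mod 8 = 3)
  reciprocity: (111/947) -> -(947/111)
  reduce: (59/111)
  reciprocity: (59/111) -> -(111/59)
  reduce: (52/59)
  pull out 2: (2/59) = -1  (since 59 mod 8 = 3)
  pull out 2: (2/59) = -1  (since 59 mod 8 = 3)
  reciprocity: (13/59) -> +(59/13)
  reduce: (7/13)
  reciprocity: (7/13) -> +(13/7)
  reduce: (6/7)
  pull out 2: (2/7) = +1  (since 7 mod 8 = 7)
  reciprocity: (3/7) -> -(7/3)
  reduce: (1/3)
  (1/3) = 1
Product of signs = 1
(888/947) = 1

1


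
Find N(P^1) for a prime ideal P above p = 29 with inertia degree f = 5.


N(P^a) = p^(a*f)
= 29^(1*5)
= 29^5
= 20511149

20511149


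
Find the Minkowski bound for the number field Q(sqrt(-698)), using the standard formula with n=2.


d = -698, d mod 4 = 2, so disc(K) = 4d = -2792; |disc(K)| = 2792
Imaginary quadratic field, so n = 2, s = r2 = 1, r1 = 0
M = (n!/n^n) * (4/pi)^s * sqrt(|disc(K)|) = (2!/2^2) * (4/pi)^1 * sqrt(2792)
= 0.5 * 1.273240 * 52.839379
= 33.6386

33.6386


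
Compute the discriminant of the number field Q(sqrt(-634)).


For K = Q(sqrt(d)) with d squarefree: disc(K) = d if d = 1 mod 4, and disc(K) = 4d if d = 2 or 3 mod 4.
Here d = -634, and d mod 4 = 2.
d = 2 mod 4, not 1 (O_K = Z[sqrt(d)]), so disc(K) = 4d = 4 * (-634) = -2536

-2536


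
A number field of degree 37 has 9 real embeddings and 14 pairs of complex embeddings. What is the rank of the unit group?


By Dirichlet's unit theorem:
rank = r1 + r2 - 1
= 9 + 14 - 1
= 22

22


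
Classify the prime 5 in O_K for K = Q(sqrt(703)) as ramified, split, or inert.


K = Q(sqrt(703)). Since d mod 4 = 3, disc(K) = 2812.
Check p | disc: 2812 mod 5 = 2.
p does not divide disc. Compute Legendre symbol (d/p):
3^((5-1)/2) mod 5 = -1
(d/p) = -1, so p is inert: (p) stays prime with e=1, f=2, g=1.
Therefore p is inert.

inert
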